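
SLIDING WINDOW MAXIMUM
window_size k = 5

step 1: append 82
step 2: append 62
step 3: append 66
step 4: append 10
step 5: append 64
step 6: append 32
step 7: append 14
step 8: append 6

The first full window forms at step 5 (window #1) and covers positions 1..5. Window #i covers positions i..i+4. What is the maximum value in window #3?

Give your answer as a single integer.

Answer: 66

Derivation:
step 1: append 82 -> window=[82] (not full yet)
step 2: append 62 -> window=[82, 62] (not full yet)
step 3: append 66 -> window=[82, 62, 66] (not full yet)
step 4: append 10 -> window=[82, 62, 66, 10] (not full yet)
step 5: append 64 -> window=[82, 62, 66, 10, 64] -> max=82
step 6: append 32 -> window=[62, 66, 10, 64, 32] -> max=66
step 7: append 14 -> window=[66, 10, 64, 32, 14] -> max=66
Window #3 max = 66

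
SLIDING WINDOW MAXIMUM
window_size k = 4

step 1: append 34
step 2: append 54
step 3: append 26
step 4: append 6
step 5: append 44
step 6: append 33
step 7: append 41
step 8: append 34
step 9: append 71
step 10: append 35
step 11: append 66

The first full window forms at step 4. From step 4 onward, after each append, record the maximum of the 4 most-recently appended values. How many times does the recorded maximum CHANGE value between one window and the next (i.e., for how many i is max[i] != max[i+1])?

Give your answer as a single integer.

Answer: 2

Derivation:
step 1: append 34 -> window=[34] (not full yet)
step 2: append 54 -> window=[34, 54] (not full yet)
step 3: append 26 -> window=[34, 54, 26] (not full yet)
step 4: append 6 -> window=[34, 54, 26, 6] -> max=54
step 5: append 44 -> window=[54, 26, 6, 44] -> max=54
step 6: append 33 -> window=[26, 6, 44, 33] -> max=44
step 7: append 41 -> window=[6, 44, 33, 41] -> max=44
step 8: append 34 -> window=[44, 33, 41, 34] -> max=44
step 9: append 71 -> window=[33, 41, 34, 71] -> max=71
step 10: append 35 -> window=[41, 34, 71, 35] -> max=71
step 11: append 66 -> window=[34, 71, 35, 66] -> max=71
Recorded maximums: 54 54 44 44 44 71 71 71
Changes between consecutive maximums: 2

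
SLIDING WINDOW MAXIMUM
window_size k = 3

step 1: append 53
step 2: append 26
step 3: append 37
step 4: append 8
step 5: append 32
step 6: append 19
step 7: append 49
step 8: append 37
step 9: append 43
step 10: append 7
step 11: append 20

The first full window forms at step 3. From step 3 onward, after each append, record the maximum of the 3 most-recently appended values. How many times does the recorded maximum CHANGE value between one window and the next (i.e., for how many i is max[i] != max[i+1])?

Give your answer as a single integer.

step 1: append 53 -> window=[53] (not full yet)
step 2: append 26 -> window=[53, 26] (not full yet)
step 3: append 37 -> window=[53, 26, 37] -> max=53
step 4: append 8 -> window=[26, 37, 8] -> max=37
step 5: append 32 -> window=[37, 8, 32] -> max=37
step 6: append 19 -> window=[8, 32, 19] -> max=32
step 7: append 49 -> window=[32, 19, 49] -> max=49
step 8: append 37 -> window=[19, 49, 37] -> max=49
step 9: append 43 -> window=[49, 37, 43] -> max=49
step 10: append 7 -> window=[37, 43, 7] -> max=43
step 11: append 20 -> window=[43, 7, 20] -> max=43
Recorded maximums: 53 37 37 32 49 49 49 43 43
Changes between consecutive maximums: 4

Answer: 4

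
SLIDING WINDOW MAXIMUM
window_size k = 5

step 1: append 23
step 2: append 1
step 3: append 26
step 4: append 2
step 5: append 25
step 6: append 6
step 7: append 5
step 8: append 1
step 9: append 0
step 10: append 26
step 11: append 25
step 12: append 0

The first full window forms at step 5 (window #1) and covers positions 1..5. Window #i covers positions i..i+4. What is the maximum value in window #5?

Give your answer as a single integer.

step 1: append 23 -> window=[23] (not full yet)
step 2: append 1 -> window=[23, 1] (not full yet)
step 3: append 26 -> window=[23, 1, 26] (not full yet)
step 4: append 2 -> window=[23, 1, 26, 2] (not full yet)
step 5: append 25 -> window=[23, 1, 26, 2, 25] -> max=26
step 6: append 6 -> window=[1, 26, 2, 25, 6] -> max=26
step 7: append 5 -> window=[26, 2, 25, 6, 5] -> max=26
step 8: append 1 -> window=[2, 25, 6, 5, 1] -> max=25
step 9: append 0 -> window=[25, 6, 5, 1, 0] -> max=25
Window #5 max = 25

Answer: 25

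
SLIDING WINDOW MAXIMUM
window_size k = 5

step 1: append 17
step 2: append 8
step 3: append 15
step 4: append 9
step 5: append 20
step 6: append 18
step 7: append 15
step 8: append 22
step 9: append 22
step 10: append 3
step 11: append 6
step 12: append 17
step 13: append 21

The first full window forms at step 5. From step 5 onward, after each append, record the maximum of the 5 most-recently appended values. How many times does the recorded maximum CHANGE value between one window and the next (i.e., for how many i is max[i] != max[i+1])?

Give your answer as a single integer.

step 1: append 17 -> window=[17] (not full yet)
step 2: append 8 -> window=[17, 8] (not full yet)
step 3: append 15 -> window=[17, 8, 15] (not full yet)
step 4: append 9 -> window=[17, 8, 15, 9] (not full yet)
step 5: append 20 -> window=[17, 8, 15, 9, 20] -> max=20
step 6: append 18 -> window=[8, 15, 9, 20, 18] -> max=20
step 7: append 15 -> window=[15, 9, 20, 18, 15] -> max=20
step 8: append 22 -> window=[9, 20, 18, 15, 22] -> max=22
step 9: append 22 -> window=[20, 18, 15, 22, 22] -> max=22
step 10: append 3 -> window=[18, 15, 22, 22, 3] -> max=22
step 11: append 6 -> window=[15, 22, 22, 3, 6] -> max=22
step 12: append 17 -> window=[22, 22, 3, 6, 17] -> max=22
step 13: append 21 -> window=[22, 3, 6, 17, 21] -> max=22
Recorded maximums: 20 20 20 22 22 22 22 22 22
Changes between consecutive maximums: 1

Answer: 1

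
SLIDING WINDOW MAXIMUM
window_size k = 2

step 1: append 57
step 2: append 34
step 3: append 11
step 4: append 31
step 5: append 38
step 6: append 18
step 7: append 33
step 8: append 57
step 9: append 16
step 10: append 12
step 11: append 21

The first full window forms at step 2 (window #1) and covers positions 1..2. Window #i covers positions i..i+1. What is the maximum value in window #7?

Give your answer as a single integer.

step 1: append 57 -> window=[57] (not full yet)
step 2: append 34 -> window=[57, 34] -> max=57
step 3: append 11 -> window=[34, 11] -> max=34
step 4: append 31 -> window=[11, 31] -> max=31
step 5: append 38 -> window=[31, 38] -> max=38
step 6: append 18 -> window=[38, 18] -> max=38
step 7: append 33 -> window=[18, 33] -> max=33
step 8: append 57 -> window=[33, 57] -> max=57
Window #7 max = 57

Answer: 57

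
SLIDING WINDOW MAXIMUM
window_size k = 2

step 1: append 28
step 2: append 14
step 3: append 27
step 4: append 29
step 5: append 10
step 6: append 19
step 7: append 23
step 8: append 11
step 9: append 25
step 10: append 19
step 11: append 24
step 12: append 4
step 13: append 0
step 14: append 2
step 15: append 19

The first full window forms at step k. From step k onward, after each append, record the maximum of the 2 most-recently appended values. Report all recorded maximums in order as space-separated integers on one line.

Answer: 28 27 29 29 19 23 23 25 25 24 24 4 2 19

Derivation:
step 1: append 28 -> window=[28] (not full yet)
step 2: append 14 -> window=[28, 14] -> max=28
step 3: append 27 -> window=[14, 27] -> max=27
step 4: append 29 -> window=[27, 29] -> max=29
step 5: append 10 -> window=[29, 10] -> max=29
step 6: append 19 -> window=[10, 19] -> max=19
step 7: append 23 -> window=[19, 23] -> max=23
step 8: append 11 -> window=[23, 11] -> max=23
step 9: append 25 -> window=[11, 25] -> max=25
step 10: append 19 -> window=[25, 19] -> max=25
step 11: append 24 -> window=[19, 24] -> max=24
step 12: append 4 -> window=[24, 4] -> max=24
step 13: append 0 -> window=[4, 0] -> max=4
step 14: append 2 -> window=[0, 2] -> max=2
step 15: append 19 -> window=[2, 19] -> max=19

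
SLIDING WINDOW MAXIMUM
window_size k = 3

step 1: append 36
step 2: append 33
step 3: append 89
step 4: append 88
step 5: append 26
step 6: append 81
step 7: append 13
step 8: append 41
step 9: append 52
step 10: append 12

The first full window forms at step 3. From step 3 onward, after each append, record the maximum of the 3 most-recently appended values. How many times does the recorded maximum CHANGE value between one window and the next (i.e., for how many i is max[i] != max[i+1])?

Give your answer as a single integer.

Answer: 3

Derivation:
step 1: append 36 -> window=[36] (not full yet)
step 2: append 33 -> window=[36, 33] (not full yet)
step 3: append 89 -> window=[36, 33, 89] -> max=89
step 4: append 88 -> window=[33, 89, 88] -> max=89
step 5: append 26 -> window=[89, 88, 26] -> max=89
step 6: append 81 -> window=[88, 26, 81] -> max=88
step 7: append 13 -> window=[26, 81, 13] -> max=81
step 8: append 41 -> window=[81, 13, 41] -> max=81
step 9: append 52 -> window=[13, 41, 52] -> max=52
step 10: append 12 -> window=[41, 52, 12] -> max=52
Recorded maximums: 89 89 89 88 81 81 52 52
Changes between consecutive maximums: 3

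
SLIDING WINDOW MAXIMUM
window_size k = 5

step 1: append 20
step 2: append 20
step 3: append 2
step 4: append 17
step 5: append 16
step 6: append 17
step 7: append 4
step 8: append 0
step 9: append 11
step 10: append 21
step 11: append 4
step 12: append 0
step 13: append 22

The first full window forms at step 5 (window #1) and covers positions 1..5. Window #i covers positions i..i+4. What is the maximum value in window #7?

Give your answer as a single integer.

Answer: 21

Derivation:
step 1: append 20 -> window=[20] (not full yet)
step 2: append 20 -> window=[20, 20] (not full yet)
step 3: append 2 -> window=[20, 20, 2] (not full yet)
step 4: append 17 -> window=[20, 20, 2, 17] (not full yet)
step 5: append 16 -> window=[20, 20, 2, 17, 16] -> max=20
step 6: append 17 -> window=[20, 2, 17, 16, 17] -> max=20
step 7: append 4 -> window=[2, 17, 16, 17, 4] -> max=17
step 8: append 0 -> window=[17, 16, 17, 4, 0] -> max=17
step 9: append 11 -> window=[16, 17, 4, 0, 11] -> max=17
step 10: append 21 -> window=[17, 4, 0, 11, 21] -> max=21
step 11: append 4 -> window=[4, 0, 11, 21, 4] -> max=21
Window #7 max = 21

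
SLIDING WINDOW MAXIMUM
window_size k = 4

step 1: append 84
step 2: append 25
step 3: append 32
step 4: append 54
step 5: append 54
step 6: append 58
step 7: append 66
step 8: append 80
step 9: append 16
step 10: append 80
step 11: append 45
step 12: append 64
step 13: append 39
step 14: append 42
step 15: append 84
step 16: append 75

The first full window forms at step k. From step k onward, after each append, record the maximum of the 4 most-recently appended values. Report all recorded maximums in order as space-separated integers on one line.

step 1: append 84 -> window=[84] (not full yet)
step 2: append 25 -> window=[84, 25] (not full yet)
step 3: append 32 -> window=[84, 25, 32] (not full yet)
step 4: append 54 -> window=[84, 25, 32, 54] -> max=84
step 5: append 54 -> window=[25, 32, 54, 54] -> max=54
step 6: append 58 -> window=[32, 54, 54, 58] -> max=58
step 7: append 66 -> window=[54, 54, 58, 66] -> max=66
step 8: append 80 -> window=[54, 58, 66, 80] -> max=80
step 9: append 16 -> window=[58, 66, 80, 16] -> max=80
step 10: append 80 -> window=[66, 80, 16, 80] -> max=80
step 11: append 45 -> window=[80, 16, 80, 45] -> max=80
step 12: append 64 -> window=[16, 80, 45, 64] -> max=80
step 13: append 39 -> window=[80, 45, 64, 39] -> max=80
step 14: append 42 -> window=[45, 64, 39, 42] -> max=64
step 15: append 84 -> window=[64, 39, 42, 84] -> max=84
step 16: append 75 -> window=[39, 42, 84, 75] -> max=84

Answer: 84 54 58 66 80 80 80 80 80 80 64 84 84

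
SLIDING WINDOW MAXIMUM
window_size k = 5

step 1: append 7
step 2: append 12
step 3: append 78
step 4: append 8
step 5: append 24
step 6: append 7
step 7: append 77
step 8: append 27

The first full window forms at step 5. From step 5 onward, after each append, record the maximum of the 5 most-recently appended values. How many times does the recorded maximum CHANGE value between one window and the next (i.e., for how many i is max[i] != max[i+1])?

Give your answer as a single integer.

Answer: 1

Derivation:
step 1: append 7 -> window=[7] (not full yet)
step 2: append 12 -> window=[7, 12] (not full yet)
step 3: append 78 -> window=[7, 12, 78] (not full yet)
step 4: append 8 -> window=[7, 12, 78, 8] (not full yet)
step 5: append 24 -> window=[7, 12, 78, 8, 24] -> max=78
step 6: append 7 -> window=[12, 78, 8, 24, 7] -> max=78
step 7: append 77 -> window=[78, 8, 24, 7, 77] -> max=78
step 8: append 27 -> window=[8, 24, 7, 77, 27] -> max=77
Recorded maximums: 78 78 78 77
Changes between consecutive maximums: 1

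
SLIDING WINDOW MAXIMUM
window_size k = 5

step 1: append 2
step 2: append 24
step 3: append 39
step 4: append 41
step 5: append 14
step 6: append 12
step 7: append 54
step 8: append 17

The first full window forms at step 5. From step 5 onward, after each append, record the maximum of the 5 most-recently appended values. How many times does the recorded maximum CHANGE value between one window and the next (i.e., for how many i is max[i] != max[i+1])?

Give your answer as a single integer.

Answer: 1

Derivation:
step 1: append 2 -> window=[2] (not full yet)
step 2: append 24 -> window=[2, 24] (not full yet)
step 3: append 39 -> window=[2, 24, 39] (not full yet)
step 4: append 41 -> window=[2, 24, 39, 41] (not full yet)
step 5: append 14 -> window=[2, 24, 39, 41, 14] -> max=41
step 6: append 12 -> window=[24, 39, 41, 14, 12] -> max=41
step 7: append 54 -> window=[39, 41, 14, 12, 54] -> max=54
step 8: append 17 -> window=[41, 14, 12, 54, 17] -> max=54
Recorded maximums: 41 41 54 54
Changes between consecutive maximums: 1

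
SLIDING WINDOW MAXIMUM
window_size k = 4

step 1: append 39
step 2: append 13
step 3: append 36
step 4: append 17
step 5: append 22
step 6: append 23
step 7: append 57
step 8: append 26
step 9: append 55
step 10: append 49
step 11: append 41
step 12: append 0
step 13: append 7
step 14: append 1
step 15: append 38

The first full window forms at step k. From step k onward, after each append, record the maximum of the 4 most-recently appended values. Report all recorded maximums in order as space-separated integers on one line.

Answer: 39 36 36 57 57 57 57 55 55 49 41 38

Derivation:
step 1: append 39 -> window=[39] (not full yet)
step 2: append 13 -> window=[39, 13] (not full yet)
step 3: append 36 -> window=[39, 13, 36] (not full yet)
step 4: append 17 -> window=[39, 13, 36, 17] -> max=39
step 5: append 22 -> window=[13, 36, 17, 22] -> max=36
step 6: append 23 -> window=[36, 17, 22, 23] -> max=36
step 7: append 57 -> window=[17, 22, 23, 57] -> max=57
step 8: append 26 -> window=[22, 23, 57, 26] -> max=57
step 9: append 55 -> window=[23, 57, 26, 55] -> max=57
step 10: append 49 -> window=[57, 26, 55, 49] -> max=57
step 11: append 41 -> window=[26, 55, 49, 41] -> max=55
step 12: append 0 -> window=[55, 49, 41, 0] -> max=55
step 13: append 7 -> window=[49, 41, 0, 7] -> max=49
step 14: append 1 -> window=[41, 0, 7, 1] -> max=41
step 15: append 38 -> window=[0, 7, 1, 38] -> max=38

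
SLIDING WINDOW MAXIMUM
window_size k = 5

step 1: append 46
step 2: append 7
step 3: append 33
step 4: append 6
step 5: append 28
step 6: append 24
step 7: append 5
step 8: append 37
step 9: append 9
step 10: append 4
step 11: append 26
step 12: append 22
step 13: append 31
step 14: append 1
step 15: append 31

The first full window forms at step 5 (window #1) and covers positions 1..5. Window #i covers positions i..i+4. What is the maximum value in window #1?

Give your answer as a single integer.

Answer: 46

Derivation:
step 1: append 46 -> window=[46] (not full yet)
step 2: append 7 -> window=[46, 7] (not full yet)
step 3: append 33 -> window=[46, 7, 33] (not full yet)
step 4: append 6 -> window=[46, 7, 33, 6] (not full yet)
step 5: append 28 -> window=[46, 7, 33, 6, 28] -> max=46
Window #1 max = 46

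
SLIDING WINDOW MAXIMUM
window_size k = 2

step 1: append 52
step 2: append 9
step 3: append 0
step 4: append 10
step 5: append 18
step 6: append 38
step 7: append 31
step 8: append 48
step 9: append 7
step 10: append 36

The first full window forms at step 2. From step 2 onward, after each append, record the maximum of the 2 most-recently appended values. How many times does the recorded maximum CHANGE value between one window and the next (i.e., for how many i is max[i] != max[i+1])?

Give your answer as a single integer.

step 1: append 52 -> window=[52] (not full yet)
step 2: append 9 -> window=[52, 9] -> max=52
step 3: append 0 -> window=[9, 0] -> max=9
step 4: append 10 -> window=[0, 10] -> max=10
step 5: append 18 -> window=[10, 18] -> max=18
step 6: append 38 -> window=[18, 38] -> max=38
step 7: append 31 -> window=[38, 31] -> max=38
step 8: append 48 -> window=[31, 48] -> max=48
step 9: append 7 -> window=[48, 7] -> max=48
step 10: append 36 -> window=[7, 36] -> max=36
Recorded maximums: 52 9 10 18 38 38 48 48 36
Changes between consecutive maximums: 6

Answer: 6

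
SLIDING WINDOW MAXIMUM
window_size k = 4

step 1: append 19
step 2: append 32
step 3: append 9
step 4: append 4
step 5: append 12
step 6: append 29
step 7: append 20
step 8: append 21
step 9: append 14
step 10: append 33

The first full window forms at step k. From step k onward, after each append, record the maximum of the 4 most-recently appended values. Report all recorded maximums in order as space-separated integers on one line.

step 1: append 19 -> window=[19] (not full yet)
step 2: append 32 -> window=[19, 32] (not full yet)
step 3: append 9 -> window=[19, 32, 9] (not full yet)
step 4: append 4 -> window=[19, 32, 9, 4] -> max=32
step 5: append 12 -> window=[32, 9, 4, 12] -> max=32
step 6: append 29 -> window=[9, 4, 12, 29] -> max=29
step 7: append 20 -> window=[4, 12, 29, 20] -> max=29
step 8: append 21 -> window=[12, 29, 20, 21] -> max=29
step 9: append 14 -> window=[29, 20, 21, 14] -> max=29
step 10: append 33 -> window=[20, 21, 14, 33] -> max=33

Answer: 32 32 29 29 29 29 33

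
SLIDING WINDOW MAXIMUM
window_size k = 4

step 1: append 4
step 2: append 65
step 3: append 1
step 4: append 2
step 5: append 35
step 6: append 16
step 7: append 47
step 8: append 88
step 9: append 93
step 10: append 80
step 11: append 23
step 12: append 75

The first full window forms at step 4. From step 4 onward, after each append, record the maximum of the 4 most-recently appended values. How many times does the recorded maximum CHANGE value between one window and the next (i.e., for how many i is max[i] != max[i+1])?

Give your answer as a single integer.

step 1: append 4 -> window=[4] (not full yet)
step 2: append 65 -> window=[4, 65] (not full yet)
step 3: append 1 -> window=[4, 65, 1] (not full yet)
step 4: append 2 -> window=[4, 65, 1, 2] -> max=65
step 5: append 35 -> window=[65, 1, 2, 35] -> max=65
step 6: append 16 -> window=[1, 2, 35, 16] -> max=35
step 7: append 47 -> window=[2, 35, 16, 47] -> max=47
step 8: append 88 -> window=[35, 16, 47, 88] -> max=88
step 9: append 93 -> window=[16, 47, 88, 93] -> max=93
step 10: append 80 -> window=[47, 88, 93, 80] -> max=93
step 11: append 23 -> window=[88, 93, 80, 23] -> max=93
step 12: append 75 -> window=[93, 80, 23, 75] -> max=93
Recorded maximums: 65 65 35 47 88 93 93 93 93
Changes between consecutive maximums: 4

Answer: 4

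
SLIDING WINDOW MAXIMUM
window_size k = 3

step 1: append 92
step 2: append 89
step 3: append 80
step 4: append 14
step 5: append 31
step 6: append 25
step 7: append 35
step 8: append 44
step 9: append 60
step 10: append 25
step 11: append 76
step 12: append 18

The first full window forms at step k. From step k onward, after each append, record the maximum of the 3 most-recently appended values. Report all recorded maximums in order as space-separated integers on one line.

step 1: append 92 -> window=[92] (not full yet)
step 2: append 89 -> window=[92, 89] (not full yet)
step 3: append 80 -> window=[92, 89, 80] -> max=92
step 4: append 14 -> window=[89, 80, 14] -> max=89
step 5: append 31 -> window=[80, 14, 31] -> max=80
step 6: append 25 -> window=[14, 31, 25] -> max=31
step 7: append 35 -> window=[31, 25, 35] -> max=35
step 8: append 44 -> window=[25, 35, 44] -> max=44
step 9: append 60 -> window=[35, 44, 60] -> max=60
step 10: append 25 -> window=[44, 60, 25] -> max=60
step 11: append 76 -> window=[60, 25, 76] -> max=76
step 12: append 18 -> window=[25, 76, 18] -> max=76

Answer: 92 89 80 31 35 44 60 60 76 76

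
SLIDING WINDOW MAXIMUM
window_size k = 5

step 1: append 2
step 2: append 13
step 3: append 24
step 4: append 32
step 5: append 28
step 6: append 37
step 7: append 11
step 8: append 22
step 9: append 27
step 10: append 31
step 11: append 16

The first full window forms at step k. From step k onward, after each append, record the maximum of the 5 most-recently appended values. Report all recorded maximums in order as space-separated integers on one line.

step 1: append 2 -> window=[2] (not full yet)
step 2: append 13 -> window=[2, 13] (not full yet)
step 3: append 24 -> window=[2, 13, 24] (not full yet)
step 4: append 32 -> window=[2, 13, 24, 32] (not full yet)
step 5: append 28 -> window=[2, 13, 24, 32, 28] -> max=32
step 6: append 37 -> window=[13, 24, 32, 28, 37] -> max=37
step 7: append 11 -> window=[24, 32, 28, 37, 11] -> max=37
step 8: append 22 -> window=[32, 28, 37, 11, 22] -> max=37
step 9: append 27 -> window=[28, 37, 11, 22, 27] -> max=37
step 10: append 31 -> window=[37, 11, 22, 27, 31] -> max=37
step 11: append 16 -> window=[11, 22, 27, 31, 16] -> max=31

Answer: 32 37 37 37 37 37 31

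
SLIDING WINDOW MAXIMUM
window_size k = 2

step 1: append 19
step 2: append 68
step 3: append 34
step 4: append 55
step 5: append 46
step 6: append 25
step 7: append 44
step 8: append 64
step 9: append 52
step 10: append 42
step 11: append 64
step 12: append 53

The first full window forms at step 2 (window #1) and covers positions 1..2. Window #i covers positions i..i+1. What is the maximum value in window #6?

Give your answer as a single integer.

step 1: append 19 -> window=[19] (not full yet)
step 2: append 68 -> window=[19, 68] -> max=68
step 3: append 34 -> window=[68, 34] -> max=68
step 4: append 55 -> window=[34, 55] -> max=55
step 5: append 46 -> window=[55, 46] -> max=55
step 6: append 25 -> window=[46, 25] -> max=46
step 7: append 44 -> window=[25, 44] -> max=44
Window #6 max = 44

Answer: 44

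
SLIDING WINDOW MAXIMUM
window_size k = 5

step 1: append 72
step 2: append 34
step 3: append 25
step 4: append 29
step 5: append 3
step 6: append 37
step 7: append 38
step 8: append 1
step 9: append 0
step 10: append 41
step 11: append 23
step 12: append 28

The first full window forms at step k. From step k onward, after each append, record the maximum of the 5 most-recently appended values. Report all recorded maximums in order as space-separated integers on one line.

step 1: append 72 -> window=[72] (not full yet)
step 2: append 34 -> window=[72, 34] (not full yet)
step 3: append 25 -> window=[72, 34, 25] (not full yet)
step 4: append 29 -> window=[72, 34, 25, 29] (not full yet)
step 5: append 3 -> window=[72, 34, 25, 29, 3] -> max=72
step 6: append 37 -> window=[34, 25, 29, 3, 37] -> max=37
step 7: append 38 -> window=[25, 29, 3, 37, 38] -> max=38
step 8: append 1 -> window=[29, 3, 37, 38, 1] -> max=38
step 9: append 0 -> window=[3, 37, 38, 1, 0] -> max=38
step 10: append 41 -> window=[37, 38, 1, 0, 41] -> max=41
step 11: append 23 -> window=[38, 1, 0, 41, 23] -> max=41
step 12: append 28 -> window=[1, 0, 41, 23, 28] -> max=41

Answer: 72 37 38 38 38 41 41 41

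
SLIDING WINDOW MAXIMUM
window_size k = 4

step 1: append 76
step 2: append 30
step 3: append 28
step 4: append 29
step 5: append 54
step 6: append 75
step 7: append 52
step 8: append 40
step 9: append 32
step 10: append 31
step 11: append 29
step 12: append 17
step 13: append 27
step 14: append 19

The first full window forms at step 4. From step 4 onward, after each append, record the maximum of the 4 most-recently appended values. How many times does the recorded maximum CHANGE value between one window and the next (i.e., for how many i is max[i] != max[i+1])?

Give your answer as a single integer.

Answer: 7

Derivation:
step 1: append 76 -> window=[76] (not full yet)
step 2: append 30 -> window=[76, 30] (not full yet)
step 3: append 28 -> window=[76, 30, 28] (not full yet)
step 4: append 29 -> window=[76, 30, 28, 29] -> max=76
step 5: append 54 -> window=[30, 28, 29, 54] -> max=54
step 6: append 75 -> window=[28, 29, 54, 75] -> max=75
step 7: append 52 -> window=[29, 54, 75, 52] -> max=75
step 8: append 40 -> window=[54, 75, 52, 40] -> max=75
step 9: append 32 -> window=[75, 52, 40, 32] -> max=75
step 10: append 31 -> window=[52, 40, 32, 31] -> max=52
step 11: append 29 -> window=[40, 32, 31, 29] -> max=40
step 12: append 17 -> window=[32, 31, 29, 17] -> max=32
step 13: append 27 -> window=[31, 29, 17, 27] -> max=31
step 14: append 19 -> window=[29, 17, 27, 19] -> max=29
Recorded maximums: 76 54 75 75 75 75 52 40 32 31 29
Changes between consecutive maximums: 7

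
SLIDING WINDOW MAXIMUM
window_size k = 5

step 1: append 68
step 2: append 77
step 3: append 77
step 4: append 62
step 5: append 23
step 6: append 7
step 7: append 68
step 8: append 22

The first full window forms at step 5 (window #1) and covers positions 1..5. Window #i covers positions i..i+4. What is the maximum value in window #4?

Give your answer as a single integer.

step 1: append 68 -> window=[68] (not full yet)
step 2: append 77 -> window=[68, 77] (not full yet)
step 3: append 77 -> window=[68, 77, 77] (not full yet)
step 4: append 62 -> window=[68, 77, 77, 62] (not full yet)
step 5: append 23 -> window=[68, 77, 77, 62, 23] -> max=77
step 6: append 7 -> window=[77, 77, 62, 23, 7] -> max=77
step 7: append 68 -> window=[77, 62, 23, 7, 68] -> max=77
step 8: append 22 -> window=[62, 23, 7, 68, 22] -> max=68
Window #4 max = 68

Answer: 68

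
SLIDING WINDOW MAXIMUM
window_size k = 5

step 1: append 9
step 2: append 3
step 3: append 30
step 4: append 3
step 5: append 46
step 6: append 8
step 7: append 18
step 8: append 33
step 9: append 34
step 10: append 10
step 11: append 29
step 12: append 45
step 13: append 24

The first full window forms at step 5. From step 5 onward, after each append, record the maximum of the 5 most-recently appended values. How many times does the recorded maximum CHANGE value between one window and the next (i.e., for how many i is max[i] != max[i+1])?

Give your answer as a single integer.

Answer: 2

Derivation:
step 1: append 9 -> window=[9] (not full yet)
step 2: append 3 -> window=[9, 3] (not full yet)
step 3: append 30 -> window=[9, 3, 30] (not full yet)
step 4: append 3 -> window=[9, 3, 30, 3] (not full yet)
step 5: append 46 -> window=[9, 3, 30, 3, 46] -> max=46
step 6: append 8 -> window=[3, 30, 3, 46, 8] -> max=46
step 7: append 18 -> window=[30, 3, 46, 8, 18] -> max=46
step 8: append 33 -> window=[3, 46, 8, 18, 33] -> max=46
step 9: append 34 -> window=[46, 8, 18, 33, 34] -> max=46
step 10: append 10 -> window=[8, 18, 33, 34, 10] -> max=34
step 11: append 29 -> window=[18, 33, 34, 10, 29] -> max=34
step 12: append 45 -> window=[33, 34, 10, 29, 45] -> max=45
step 13: append 24 -> window=[34, 10, 29, 45, 24] -> max=45
Recorded maximums: 46 46 46 46 46 34 34 45 45
Changes between consecutive maximums: 2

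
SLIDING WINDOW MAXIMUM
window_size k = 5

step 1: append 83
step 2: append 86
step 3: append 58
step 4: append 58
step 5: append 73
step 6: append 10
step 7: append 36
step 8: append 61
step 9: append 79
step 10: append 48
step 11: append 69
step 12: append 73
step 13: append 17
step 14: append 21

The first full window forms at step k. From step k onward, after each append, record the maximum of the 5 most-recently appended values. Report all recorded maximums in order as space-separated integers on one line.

step 1: append 83 -> window=[83] (not full yet)
step 2: append 86 -> window=[83, 86] (not full yet)
step 3: append 58 -> window=[83, 86, 58] (not full yet)
step 4: append 58 -> window=[83, 86, 58, 58] (not full yet)
step 5: append 73 -> window=[83, 86, 58, 58, 73] -> max=86
step 6: append 10 -> window=[86, 58, 58, 73, 10] -> max=86
step 7: append 36 -> window=[58, 58, 73, 10, 36] -> max=73
step 8: append 61 -> window=[58, 73, 10, 36, 61] -> max=73
step 9: append 79 -> window=[73, 10, 36, 61, 79] -> max=79
step 10: append 48 -> window=[10, 36, 61, 79, 48] -> max=79
step 11: append 69 -> window=[36, 61, 79, 48, 69] -> max=79
step 12: append 73 -> window=[61, 79, 48, 69, 73] -> max=79
step 13: append 17 -> window=[79, 48, 69, 73, 17] -> max=79
step 14: append 21 -> window=[48, 69, 73, 17, 21] -> max=73

Answer: 86 86 73 73 79 79 79 79 79 73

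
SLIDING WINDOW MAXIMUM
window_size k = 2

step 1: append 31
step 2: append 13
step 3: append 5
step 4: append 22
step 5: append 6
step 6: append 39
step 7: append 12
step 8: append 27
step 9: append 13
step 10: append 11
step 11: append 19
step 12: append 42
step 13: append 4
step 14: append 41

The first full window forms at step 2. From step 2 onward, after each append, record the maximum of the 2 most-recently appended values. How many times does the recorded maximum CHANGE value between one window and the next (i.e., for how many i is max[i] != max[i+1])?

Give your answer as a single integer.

Answer: 8

Derivation:
step 1: append 31 -> window=[31] (not full yet)
step 2: append 13 -> window=[31, 13] -> max=31
step 3: append 5 -> window=[13, 5] -> max=13
step 4: append 22 -> window=[5, 22] -> max=22
step 5: append 6 -> window=[22, 6] -> max=22
step 6: append 39 -> window=[6, 39] -> max=39
step 7: append 12 -> window=[39, 12] -> max=39
step 8: append 27 -> window=[12, 27] -> max=27
step 9: append 13 -> window=[27, 13] -> max=27
step 10: append 11 -> window=[13, 11] -> max=13
step 11: append 19 -> window=[11, 19] -> max=19
step 12: append 42 -> window=[19, 42] -> max=42
step 13: append 4 -> window=[42, 4] -> max=42
step 14: append 41 -> window=[4, 41] -> max=41
Recorded maximums: 31 13 22 22 39 39 27 27 13 19 42 42 41
Changes between consecutive maximums: 8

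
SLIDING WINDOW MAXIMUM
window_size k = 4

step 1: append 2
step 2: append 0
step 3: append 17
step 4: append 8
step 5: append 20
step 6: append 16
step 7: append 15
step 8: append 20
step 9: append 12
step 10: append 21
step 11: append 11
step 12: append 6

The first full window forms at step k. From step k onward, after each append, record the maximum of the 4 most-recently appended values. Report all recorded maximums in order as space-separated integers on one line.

Answer: 17 20 20 20 20 20 21 21 21

Derivation:
step 1: append 2 -> window=[2] (not full yet)
step 2: append 0 -> window=[2, 0] (not full yet)
step 3: append 17 -> window=[2, 0, 17] (not full yet)
step 4: append 8 -> window=[2, 0, 17, 8] -> max=17
step 5: append 20 -> window=[0, 17, 8, 20] -> max=20
step 6: append 16 -> window=[17, 8, 20, 16] -> max=20
step 7: append 15 -> window=[8, 20, 16, 15] -> max=20
step 8: append 20 -> window=[20, 16, 15, 20] -> max=20
step 9: append 12 -> window=[16, 15, 20, 12] -> max=20
step 10: append 21 -> window=[15, 20, 12, 21] -> max=21
step 11: append 11 -> window=[20, 12, 21, 11] -> max=21
step 12: append 6 -> window=[12, 21, 11, 6] -> max=21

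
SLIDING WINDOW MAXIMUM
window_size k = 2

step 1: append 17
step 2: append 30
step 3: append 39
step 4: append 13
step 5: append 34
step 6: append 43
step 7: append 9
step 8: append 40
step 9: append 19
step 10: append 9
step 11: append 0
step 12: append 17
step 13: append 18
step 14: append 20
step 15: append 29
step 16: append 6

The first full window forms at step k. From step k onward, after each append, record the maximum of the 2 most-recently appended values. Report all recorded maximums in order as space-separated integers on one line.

step 1: append 17 -> window=[17] (not full yet)
step 2: append 30 -> window=[17, 30] -> max=30
step 3: append 39 -> window=[30, 39] -> max=39
step 4: append 13 -> window=[39, 13] -> max=39
step 5: append 34 -> window=[13, 34] -> max=34
step 6: append 43 -> window=[34, 43] -> max=43
step 7: append 9 -> window=[43, 9] -> max=43
step 8: append 40 -> window=[9, 40] -> max=40
step 9: append 19 -> window=[40, 19] -> max=40
step 10: append 9 -> window=[19, 9] -> max=19
step 11: append 0 -> window=[9, 0] -> max=9
step 12: append 17 -> window=[0, 17] -> max=17
step 13: append 18 -> window=[17, 18] -> max=18
step 14: append 20 -> window=[18, 20] -> max=20
step 15: append 29 -> window=[20, 29] -> max=29
step 16: append 6 -> window=[29, 6] -> max=29

Answer: 30 39 39 34 43 43 40 40 19 9 17 18 20 29 29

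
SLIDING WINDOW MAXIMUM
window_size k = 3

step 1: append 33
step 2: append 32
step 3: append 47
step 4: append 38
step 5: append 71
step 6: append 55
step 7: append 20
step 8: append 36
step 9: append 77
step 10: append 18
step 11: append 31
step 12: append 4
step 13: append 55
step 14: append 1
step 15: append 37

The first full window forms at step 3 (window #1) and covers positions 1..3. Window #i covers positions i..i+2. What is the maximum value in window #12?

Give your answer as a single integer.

step 1: append 33 -> window=[33] (not full yet)
step 2: append 32 -> window=[33, 32] (not full yet)
step 3: append 47 -> window=[33, 32, 47] -> max=47
step 4: append 38 -> window=[32, 47, 38] -> max=47
step 5: append 71 -> window=[47, 38, 71] -> max=71
step 6: append 55 -> window=[38, 71, 55] -> max=71
step 7: append 20 -> window=[71, 55, 20] -> max=71
step 8: append 36 -> window=[55, 20, 36] -> max=55
step 9: append 77 -> window=[20, 36, 77] -> max=77
step 10: append 18 -> window=[36, 77, 18] -> max=77
step 11: append 31 -> window=[77, 18, 31] -> max=77
step 12: append 4 -> window=[18, 31, 4] -> max=31
step 13: append 55 -> window=[31, 4, 55] -> max=55
step 14: append 1 -> window=[4, 55, 1] -> max=55
Window #12 max = 55

Answer: 55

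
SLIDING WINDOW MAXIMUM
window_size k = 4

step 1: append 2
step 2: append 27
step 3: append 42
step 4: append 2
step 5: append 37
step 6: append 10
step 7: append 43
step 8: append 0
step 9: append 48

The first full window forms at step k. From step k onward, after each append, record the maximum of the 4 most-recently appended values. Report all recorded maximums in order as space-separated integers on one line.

Answer: 42 42 42 43 43 48

Derivation:
step 1: append 2 -> window=[2] (not full yet)
step 2: append 27 -> window=[2, 27] (not full yet)
step 3: append 42 -> window=[2, 27, 42] (not full yet)
step 4: append 2 -> window=[2, 27, 42, 2] -> max=42
step 5: append 37 -> window=[27, 42, 2, 37] -> max=42
step 6: append 10 -> window=[42, 2, 37, 10] -> max=42
step 7: append 43 -> window=[2, 37, 10, 43] -> max=43
step 8: append 0 -> window=[37, 10, 43, 0] -> max=43
step 9: append 48 -> window=[10, 43, 0, 48] -> max=48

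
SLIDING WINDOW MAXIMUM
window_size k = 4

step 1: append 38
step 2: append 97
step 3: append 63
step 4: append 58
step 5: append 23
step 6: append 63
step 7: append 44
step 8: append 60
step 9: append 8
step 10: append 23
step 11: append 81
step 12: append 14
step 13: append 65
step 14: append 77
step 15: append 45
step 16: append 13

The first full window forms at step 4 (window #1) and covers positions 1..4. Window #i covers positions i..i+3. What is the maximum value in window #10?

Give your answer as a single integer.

Answer: 81

Derivation:
step 1: append 38 -> window=[38] (not full yet)
step 2: append 97 -> window=[38, 97] (not full yet)
step 3: append 63 -> window=[38, 97, 63] (not full yet)
step 4: append 58 -> window=[38, 97, 63, 58] -> max=97
step 5: append 23 -> window=[97, 63, 58, 23] -> max=97
step 6: append 63 -> window=[63, 58, 23, 63] -> max=63
step 7: append 44 -> window=[58, 23, 63, 44] -> max=63
step 8: append 60 -> window=[23, 63, 44, 60] -> max=63
step 9: append 8 -> window=[63, 44, 60, 8] -> max=63
step 10: append 23 -> window=[44, 60, 8, 23] -> max=60
step 11: append 81 -> window=[60, 8, 23, 81] -> max=81
step 12: append 14 -> window=[8, 23, 81, 14] -> max=81
step 13: append 65 -> window=[23, 81, 14, 65] -> max=81
Window #10 max = 81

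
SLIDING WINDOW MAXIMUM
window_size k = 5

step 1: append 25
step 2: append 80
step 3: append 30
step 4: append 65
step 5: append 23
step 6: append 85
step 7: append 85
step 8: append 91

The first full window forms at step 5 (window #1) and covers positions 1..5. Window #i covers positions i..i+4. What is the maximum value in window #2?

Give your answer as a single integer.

Answer: 85

Derivation:
step 1: append 25 -> window=[25] (not full yet)
step 2: append 80 -> window=[25, 80] (not full yet)
step 3: append 30 -> window=[25, 80, 30] (not full yet)
step 4: append 65 -> window=[25, 80, 30, 65] (not full yet)
step 5: append 23 -> window=[25, 80, 30, 65, 23] -> max=80
step 6: append 85 -> window=[80, 30, 65, 23, 85] -> max=85
Window #2 max = 85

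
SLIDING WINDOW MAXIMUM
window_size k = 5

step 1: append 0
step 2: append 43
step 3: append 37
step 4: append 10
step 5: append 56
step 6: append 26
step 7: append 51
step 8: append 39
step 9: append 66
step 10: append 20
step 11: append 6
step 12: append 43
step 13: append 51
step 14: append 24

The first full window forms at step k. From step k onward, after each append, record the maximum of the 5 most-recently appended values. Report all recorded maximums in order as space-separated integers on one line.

Answer: 56 56 56 56 66 66 66 66 66 51

Derivation:
step 1: append 0 -> window=[0] (not full yet)
step 2: append 43 -> window=[0, 43] (not full yet)
step 3: append 37 -> window=[0, 43, 37] (not full yet)
step 4: append 10 -> window=[0, 43, 37, 10] (not full yet)
step 5: append 56 -> window=[0, 43, 37, 10, 56] -> max=56
step 6: append 26 -> window=[43, 37, 10, 56, 26] -> max=56
step 7: append 51 -> window=[37, 10, 56, 26, 51] -> max=56
step 8: append 39 -> window=[10, 56, 26, 51, 39] -> max=56
step 9: append 66 -> window=[56, 26, 51, 39, 66] -> max=66
step 10: append 20 -> window=[26, 51, 39, 66, 20] -> max=66
step 11: append 6 -> window=[51, 39, 66, 20, 6] -> max=66
step 12: append 43 -> window=[39, 66, 20, 6, 43] -> max=66
step 13: append 51 -> window=[66, 20, 6, 43, 51] -> max=66
step 14: append 24 -> window=[20, 6, 43, 51, 24] -> max=51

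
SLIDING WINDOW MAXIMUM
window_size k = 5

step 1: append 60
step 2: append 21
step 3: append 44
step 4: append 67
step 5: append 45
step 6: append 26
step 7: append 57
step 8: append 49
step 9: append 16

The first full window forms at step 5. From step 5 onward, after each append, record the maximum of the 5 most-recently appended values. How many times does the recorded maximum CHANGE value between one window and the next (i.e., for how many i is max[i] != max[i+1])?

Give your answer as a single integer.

step 1: append 60 -> window=[60] (not full yet)
step 2: append 21 -> window=[60, 21] (not full yet)
step 3: append 44 -> window=[60, 21, 44] (not full yet)
step 4: append 67 -> window=[60, 21, 44, 67] (not full yet)
step 5: append 45 -> window=[60, 21, 44, 67, 45] -> max=67
step 6: append 26 -> window=[21, 44, 67, 45, 26] -> max=67
step 7: append 57 -> window=[44, 67, 45, 26, 57] -> max=67
step 8: append 49 -> window=[67, 45, 26, 57, 49] -> max=67
step 9: append 16 -> window=[45, 26, 57, 49, 16] -> max=57
Recorded maximums: 67 67 67 67 57
Changes between consecutive maximums: 1

Answer: 1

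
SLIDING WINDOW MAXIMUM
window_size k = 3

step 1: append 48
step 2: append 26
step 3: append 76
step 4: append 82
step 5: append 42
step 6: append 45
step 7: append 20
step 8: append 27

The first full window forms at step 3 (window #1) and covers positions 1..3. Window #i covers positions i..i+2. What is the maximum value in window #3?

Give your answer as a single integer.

step 1: append 48 -> window=[48] (not full yet)
step 2: append 26 -> window=[48, 26] (not full yet)
step 3: append 76 -> window=[48, 26, 76] -> max=76
step 4: append 82 -> window=[26, 76, 82] -> max=82
step 5: append 42 -> window=[76, 82, 42] -> max=82
Window #3 max = 82

Answer: 82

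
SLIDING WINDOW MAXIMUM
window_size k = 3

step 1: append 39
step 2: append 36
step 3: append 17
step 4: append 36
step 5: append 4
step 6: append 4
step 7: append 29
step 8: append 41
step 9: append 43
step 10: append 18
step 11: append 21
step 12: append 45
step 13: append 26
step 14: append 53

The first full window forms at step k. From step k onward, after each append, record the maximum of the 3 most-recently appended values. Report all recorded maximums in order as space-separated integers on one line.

Answer: 39 36 36 36 29 41 43 43 43 45 45 53

Derivation:
step 1: append 39 -> window=[39] (not full yet)
step 2: append 36 -> window=[39, 36] (not full yet)
step 3: append 17 -> window=[39, 36, 17] -> max=39
step 4: append 36 -> window=[36, 17, 36] -> max=36
step 5: append 4 -> window=[17, 36, 4] -> max=36
step 6: append 4 -> window=[36, 4, 4] -> max=36
step 7: append 29 -> window=[4, 4, 29] -> max=29
step 8: append 41 -> window=[4, 29, 41] -> max=41
step 9: append 43 -> window=[29, 41, 43] -> max=43
step 10: append 18 -> window=[41, 43, 18] -> max=43
step 11: append 21 -> window=[43, 18, 21] -> max=43
step 12: append 45 -> window=[18, 21, 45] -> max=45
step 13: append 26 -> window=[21, 45, 26] -> max=45
step 14: append 53 -> window=[45, 26, 53] -> max=53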